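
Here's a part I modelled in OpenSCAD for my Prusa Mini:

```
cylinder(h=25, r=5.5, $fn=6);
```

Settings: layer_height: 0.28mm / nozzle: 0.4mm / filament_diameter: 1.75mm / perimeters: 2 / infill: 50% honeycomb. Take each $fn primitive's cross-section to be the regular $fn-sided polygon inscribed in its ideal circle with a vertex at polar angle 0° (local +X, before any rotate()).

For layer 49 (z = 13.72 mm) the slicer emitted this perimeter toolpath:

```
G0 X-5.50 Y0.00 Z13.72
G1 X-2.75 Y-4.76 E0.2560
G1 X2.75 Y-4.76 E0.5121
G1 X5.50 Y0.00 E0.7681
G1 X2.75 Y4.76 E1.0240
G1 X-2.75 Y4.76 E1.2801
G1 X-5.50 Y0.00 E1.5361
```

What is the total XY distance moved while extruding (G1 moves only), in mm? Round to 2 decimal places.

Sum the Euclidean lengths of each G1 segment: total = 32.99 mm.

32.99 mm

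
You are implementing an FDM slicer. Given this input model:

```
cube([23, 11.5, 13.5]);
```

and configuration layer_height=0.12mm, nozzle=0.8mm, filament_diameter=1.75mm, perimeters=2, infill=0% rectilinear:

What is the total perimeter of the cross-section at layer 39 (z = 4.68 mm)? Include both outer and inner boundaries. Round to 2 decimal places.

At z = 4.68 mm: the cube (footprint 23×11.5) is included at this height (perimeter 69.00 mm). Overall, the cross-section is a single solid region. Total boundary length (outer) = 69.00 mm.

69.00 mm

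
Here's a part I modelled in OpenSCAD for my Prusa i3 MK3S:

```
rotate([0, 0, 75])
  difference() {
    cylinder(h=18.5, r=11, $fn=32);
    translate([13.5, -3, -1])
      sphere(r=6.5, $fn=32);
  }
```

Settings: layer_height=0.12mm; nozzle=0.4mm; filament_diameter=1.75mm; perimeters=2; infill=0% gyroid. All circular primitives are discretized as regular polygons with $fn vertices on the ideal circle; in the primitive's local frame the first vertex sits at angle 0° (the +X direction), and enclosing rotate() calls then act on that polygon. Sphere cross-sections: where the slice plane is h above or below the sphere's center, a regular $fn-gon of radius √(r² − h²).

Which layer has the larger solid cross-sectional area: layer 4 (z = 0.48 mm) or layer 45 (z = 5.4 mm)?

Layer 4 (z = 0.48): the r=11 cylinder contributes a regular 32-gon of circumradius 11 (area = (32/2)·11.000²·sin(360°/32) = 377.69 mm²); the r=6.5 sphere at (13.5, -3) slices to a regular 32-gon of circumradius 6.329 (√(r²−h²) with h=1.48 from center) (area = (32/2)·6.329²·sin(360°/32) = 125.04 mm²); Subtracting the remaining from the first: starting from the r=11 cylinder (377.69 mm²), the r=6.5 sphere at (13.5, -3) partially overlaps it — only the 23.12 mm² overlap (of its 125.04 mm²) is removed, clipping the outline — area = 354.58 mm²; (whole slice rotated 75° about Z — lengths, areas and connectivity unchanged). So its area = 354.58 mm². Layer 45 (z = 5.4): the r=11 cylinder gives a regular 32-gon of circumradius 11 (constant along its height) (area = (32/2)·11.000²·sin(360°/32) = 377.69 mm²); the r=6.5 sphere at (13.5, -3) slices to a regular 32-gon of circumradius 1.136 (√(r²−h²) with h=6.4 from center) (area = (32/2)·1.136²·sin(360°/32) = 4.03 mm²); Taking the first minus the rest: starting from the r=11 cylinder (377.69 mm²), the r=6.5 sphere at (13.5, -3) misses the remaining region (no effect) — area = 377.69 mm²; (rotated 75° about Z; rotation is an isometry so areas/perimeters/island counts are preserved). So its area = 377.69 mm². Layer 45 is larger (377.69 vs 354.58 mm²).

layer 45 (z = 5.4 mm)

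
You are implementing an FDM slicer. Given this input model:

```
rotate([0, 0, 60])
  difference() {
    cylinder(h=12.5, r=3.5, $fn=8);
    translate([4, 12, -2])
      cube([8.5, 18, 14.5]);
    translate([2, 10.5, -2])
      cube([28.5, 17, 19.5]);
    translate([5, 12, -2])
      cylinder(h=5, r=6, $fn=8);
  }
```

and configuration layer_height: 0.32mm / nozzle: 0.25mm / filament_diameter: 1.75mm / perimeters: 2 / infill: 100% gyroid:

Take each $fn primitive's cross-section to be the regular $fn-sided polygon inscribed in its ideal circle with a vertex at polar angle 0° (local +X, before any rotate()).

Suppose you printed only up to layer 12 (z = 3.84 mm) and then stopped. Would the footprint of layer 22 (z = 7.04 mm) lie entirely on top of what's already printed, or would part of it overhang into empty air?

Compare the two slices. At z = 3.84: the r=3.5 cylinder contributes a regular 8-gon of circumradius 3.5 (area = (8/2)·3.500²·sin(360°/8) = 34.65 mm²); the 8.5×18 cube at (4, 12) contributes its full rectangle (area 153.00 mm²); the cube at (2, 10.5) (footprint 28.5×17) is included at this height (area 484.50 mm²); the cylinder at (5, 12) does not reach this height (z outside [-2, 3]); After the difference (first − rest): starting from the r=3.5 cylinder (34.65 mm²), the 8.5×18 cube at (4, 12) misses the remaining region (no effect); the 28.5×17 cube at (2, 10.5) misses the remaining region (no effect) — area = 34.65 mm²; (rotated 60° about Z; rotation is an isometry so areas/perimeters/island counts are preserved). At z = 7.04: the r=3.5 cylinder contributes a regular 8-gon of circumradius 3.5 (area = (8/2)·3.500²·sin(360°/8) = 34.65 mm²); the 8.5×18 cube at (4, 12) contributes its full rectangle (area 153.00 mm²); the 28.5×17 cube at (2, 10.5) contributes its full rectangle (area 484.50 mm²); the cylinder at (5, 12) is not intersected at this z (z outside [-2, 3]); Taking the first minus the rest: starting from the r=3.5 cylinder (34.65 mm²), the 8.5×18 cube at (4, 12) misses the remaining region (no effect); the 28.5×17 cube at (2, 10.5) misses the remaining region (no effect) — area = 34.65 mm²; (whole slice rotated 60° about Z — lengths, areas and connectivity unchanged). Checking containment: the cross-section at z = 7.04 is a subset of the cross-section at z = 3.84.

entirely on top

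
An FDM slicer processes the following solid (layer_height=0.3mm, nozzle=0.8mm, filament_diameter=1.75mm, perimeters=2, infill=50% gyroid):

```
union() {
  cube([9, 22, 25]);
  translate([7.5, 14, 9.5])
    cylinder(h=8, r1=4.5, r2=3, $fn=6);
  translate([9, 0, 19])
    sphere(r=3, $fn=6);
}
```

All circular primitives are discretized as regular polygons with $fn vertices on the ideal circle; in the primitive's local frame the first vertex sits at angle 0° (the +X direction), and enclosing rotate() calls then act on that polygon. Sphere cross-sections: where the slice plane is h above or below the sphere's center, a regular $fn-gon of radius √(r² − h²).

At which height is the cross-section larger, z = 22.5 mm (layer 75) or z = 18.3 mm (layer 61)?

Layer 75 (z = 22.5): the cube (footprint 9×22) is included at this height (area 198.00 mm²); the cone at (7.5, 14) is absent (z outside [9.5, 17.5]); the sphere at (9, 0) is absent (|z−center|=3.500 > r=3); Merging all regions: only the 9×22 cube is present, so the union is just that shape — area = 198.00 mm². So its area = 198.00 mm². Layer 61 (z = 18.3): the 9×22 cube contributes its full rectangle (area 198.00 mm²); the cone at (7.5, 14) is not intersected at this z (z outside [9.5, 17.5]); the sphere at (9, 0): section is a regular 6-gon, circumradius = √(r²−h²) = √(3²−0.7²) = 2.917 (area = (6/2)·2.917²·sin(360°/6) = 22.11 mm²); Combining (union): the regions partially overlap — summed areas 220.11 mm² minus the doubly-counted overlap 5.53 mm² gives 214.58 mm² — area = 214.58 mm². So its area = 214.58 mm². Layer 61 is larger (214.58 vs 198.00 mm²).

layer 61 (z = 18.3 mm)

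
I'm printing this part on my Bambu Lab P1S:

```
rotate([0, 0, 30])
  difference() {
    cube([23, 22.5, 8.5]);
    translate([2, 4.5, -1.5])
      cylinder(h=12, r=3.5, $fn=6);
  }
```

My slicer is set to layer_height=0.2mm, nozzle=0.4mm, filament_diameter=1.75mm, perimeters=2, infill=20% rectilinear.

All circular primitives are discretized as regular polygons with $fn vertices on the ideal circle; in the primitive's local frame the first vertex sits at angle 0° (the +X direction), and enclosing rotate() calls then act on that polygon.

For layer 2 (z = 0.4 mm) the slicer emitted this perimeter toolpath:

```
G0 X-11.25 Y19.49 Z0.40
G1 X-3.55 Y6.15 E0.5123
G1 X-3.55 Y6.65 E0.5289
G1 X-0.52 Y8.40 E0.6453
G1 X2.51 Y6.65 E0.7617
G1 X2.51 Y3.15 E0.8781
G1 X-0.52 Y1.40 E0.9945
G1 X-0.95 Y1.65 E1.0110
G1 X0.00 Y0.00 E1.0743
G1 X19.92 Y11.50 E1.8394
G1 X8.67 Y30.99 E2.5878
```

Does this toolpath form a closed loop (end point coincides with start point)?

Start point (G0): (-11.25, 19.49). End point (last G1): the path does not return to the start — open.

no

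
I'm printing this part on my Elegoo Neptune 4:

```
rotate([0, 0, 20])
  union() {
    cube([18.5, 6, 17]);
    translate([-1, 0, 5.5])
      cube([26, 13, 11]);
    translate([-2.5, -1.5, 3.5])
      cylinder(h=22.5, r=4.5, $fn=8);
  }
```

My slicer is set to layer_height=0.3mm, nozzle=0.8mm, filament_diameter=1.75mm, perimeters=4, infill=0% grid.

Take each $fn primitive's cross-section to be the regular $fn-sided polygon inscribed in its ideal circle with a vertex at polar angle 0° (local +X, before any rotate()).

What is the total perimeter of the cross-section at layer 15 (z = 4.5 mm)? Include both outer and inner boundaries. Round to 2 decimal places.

At z = 4.5 mm: the cube is present — its section is the full 18.5×6 rectangle (perimeter 49.00 mm); the cube at (-1, 0) is not intersected at this z (z outside [5.5, 16.5]); the cylinder at (-2.5, -1.5): section is a regular 8-gon, circumradius r=4.5 (perimeter = 2·8·4.500·sin(180°/8) = 27.55 mm); Taking the union: the regions partially overlap (shared area 1.83 mm²), so the edge portions inside another operand are dropped and the merged outline is re-measured after clipping — boundary = 70.65 mm; (whole slice rotated 20° about Z — lengths, areas and connectivity unchanged). Overall, the cross-section is a single solid region. Total boundary length (outer) = 70.65 mm.

70.65 mm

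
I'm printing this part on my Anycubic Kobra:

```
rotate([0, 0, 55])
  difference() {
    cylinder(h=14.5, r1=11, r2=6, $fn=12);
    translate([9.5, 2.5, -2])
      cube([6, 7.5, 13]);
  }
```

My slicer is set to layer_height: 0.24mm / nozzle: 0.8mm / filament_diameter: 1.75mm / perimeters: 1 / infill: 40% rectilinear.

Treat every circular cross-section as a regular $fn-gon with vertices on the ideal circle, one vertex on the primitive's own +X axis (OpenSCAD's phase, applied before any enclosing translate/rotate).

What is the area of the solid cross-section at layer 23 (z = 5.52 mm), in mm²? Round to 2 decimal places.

248.24 mm²

At z = 5.52 mm: the cone contributes a regular 12-gon of circumradius 9.097 (interpolated between r1=11 and r2=6 at t=0.381) (area = (12/2)·9.097²·sin(360°/12) = 248.24 mm²); the cube at (9.5, 2.5) (footprint 6×7.5) is included at this height (area 45.00 mm²); After the difference (first − rest): starting from the cone (248.24 mm²), the 6×7.5 cube at (9.5, 2.5) misses the remaining region (no effect) — area = 248.24 mm²; (whole slice rotated 55° about Z — lengths, areas and connectivity unchanged). Overall, the cross-section is a single solid region. Net area = 248.24 mm².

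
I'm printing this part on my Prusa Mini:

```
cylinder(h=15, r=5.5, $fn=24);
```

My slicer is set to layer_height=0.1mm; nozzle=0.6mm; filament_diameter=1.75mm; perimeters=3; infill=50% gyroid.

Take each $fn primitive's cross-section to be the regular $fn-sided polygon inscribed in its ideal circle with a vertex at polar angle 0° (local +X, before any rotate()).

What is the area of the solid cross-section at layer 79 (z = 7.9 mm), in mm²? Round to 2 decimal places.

93.95 mm²

At z = 7.9 mm: the cylinder: section is a regular 24-gon, circumradius r=5.5 (area = (24/2)·5.500²·sin(360°/24) = 93.95 mm²). Overall, the cross-section is a single solid region. Net area = 93.95 mm².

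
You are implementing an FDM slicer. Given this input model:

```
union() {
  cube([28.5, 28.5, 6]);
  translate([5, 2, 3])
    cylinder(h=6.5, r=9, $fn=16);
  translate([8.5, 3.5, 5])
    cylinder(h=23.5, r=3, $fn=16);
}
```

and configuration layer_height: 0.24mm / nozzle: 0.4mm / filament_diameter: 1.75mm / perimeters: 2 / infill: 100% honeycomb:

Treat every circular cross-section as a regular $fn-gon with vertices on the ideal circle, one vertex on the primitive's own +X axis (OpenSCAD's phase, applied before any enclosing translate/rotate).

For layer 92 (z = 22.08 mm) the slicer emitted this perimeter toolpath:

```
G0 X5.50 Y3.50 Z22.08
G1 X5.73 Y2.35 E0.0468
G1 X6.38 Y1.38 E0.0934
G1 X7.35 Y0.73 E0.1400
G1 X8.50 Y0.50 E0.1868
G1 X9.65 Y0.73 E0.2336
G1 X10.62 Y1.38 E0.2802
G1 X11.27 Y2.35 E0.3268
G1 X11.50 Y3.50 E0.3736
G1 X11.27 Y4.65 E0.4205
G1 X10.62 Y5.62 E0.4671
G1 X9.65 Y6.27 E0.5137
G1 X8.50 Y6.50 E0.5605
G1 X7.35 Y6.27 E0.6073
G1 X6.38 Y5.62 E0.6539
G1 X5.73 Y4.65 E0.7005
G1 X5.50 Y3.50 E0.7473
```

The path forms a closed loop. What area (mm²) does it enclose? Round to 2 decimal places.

27.54 mm²

Apply the shoelace formula to the sequence of (X, Y) vertices; enclosed area = 27.54 mm².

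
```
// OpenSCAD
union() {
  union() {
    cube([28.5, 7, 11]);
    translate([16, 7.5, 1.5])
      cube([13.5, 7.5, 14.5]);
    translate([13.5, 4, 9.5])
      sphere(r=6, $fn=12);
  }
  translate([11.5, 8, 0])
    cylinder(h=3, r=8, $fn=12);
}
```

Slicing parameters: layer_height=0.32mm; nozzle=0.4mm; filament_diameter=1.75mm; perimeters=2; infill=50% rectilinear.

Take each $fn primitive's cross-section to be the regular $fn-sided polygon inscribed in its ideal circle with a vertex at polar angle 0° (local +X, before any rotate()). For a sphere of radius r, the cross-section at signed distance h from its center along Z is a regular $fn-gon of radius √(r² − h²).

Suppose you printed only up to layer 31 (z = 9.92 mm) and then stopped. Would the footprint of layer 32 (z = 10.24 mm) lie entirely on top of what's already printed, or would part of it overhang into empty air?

Compare the two slices. At z = 9.92: the cube is present — its section is the full 28.5×7 rectangle (area 199.50 mm²); the cube at (16, 7.5) is present — its section is the full 13.5×7.5 rectangle (area 101.25 mm²); the r=6 sphere at (13.5, 4) contributes a regular 12-gon of circumradius √(6²−0.42²) = 5.985 (area = (12/2)·5.985²·sin(360°/12) = 107.47 mm²); Combining (union): the regions partially overlap — summed areas 408.22 mm² minus the doubly-counted overlap 78.63 mm² gives 329.59 mm² — area = 329.59 mm²; the cylinder at (11.5, 8) is absent (z outside [0, 3]); Taking the union: only that combined region is present, so the union is just that shape — area = 329.59 mm². At z = 10.24: the cube is present — its section is the full 28.5×7 rectangle (area 199.50 mm²); the 13.5×7.5 cube at (16, 7.5) contributes its full rectangle (area 101.25 mm²); the r=6 sphere at (13.5, 4) slices to a regular 12-gon of circumradius 5.954 (√(r²−h²) with h=0.74 from center) (area = (12/2)·5.954²·sin(360°/12) = 106.36 mm²); Merging all regions: the regions partially overlap — summed areas 407.11 mm² minus the doubly-counted overlap 78.09 mm² gives 329.02 mm² — area = 329.02 mm²; the cylinder at (11.5, 8) does not reach this height (z outside [0, 3]); Taking the union: only that combined region is present, so the union is just that shape — area = 329.02 mm². Checking containment: the cross-section at z = 10.24 is a subset of the cross-section at z = 9.92.

entirely on top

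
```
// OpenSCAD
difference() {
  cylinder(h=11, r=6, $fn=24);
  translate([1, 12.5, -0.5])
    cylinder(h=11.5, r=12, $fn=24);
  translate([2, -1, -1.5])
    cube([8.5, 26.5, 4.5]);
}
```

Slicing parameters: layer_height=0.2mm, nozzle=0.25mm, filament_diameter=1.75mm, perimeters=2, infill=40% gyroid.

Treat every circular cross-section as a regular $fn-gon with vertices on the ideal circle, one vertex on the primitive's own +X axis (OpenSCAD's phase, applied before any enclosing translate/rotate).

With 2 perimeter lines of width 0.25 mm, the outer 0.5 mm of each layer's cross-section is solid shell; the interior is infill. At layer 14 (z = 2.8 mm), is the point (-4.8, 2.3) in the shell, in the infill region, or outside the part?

outside

At z = 2.8 mm: the r=6 cylinder gives a regular 24-gon of circumradius 6 (constant along its height); the cylinder at (1, 12.5): section is a regular 24-gon, circumradius r=12; the cube at (2, -1) (footprint 8.5×26.5) is included at this height; Taking the first minus the rest: starting from the r=6 cylinder, the r=12 cylinder at (1, 12.5) partially overlaps it — only the 43.01 mm² overlap (of its 447.24 mm²) is removed, clipping the outline; the 8.5×26.5 cube at (2, -1) partially overlaps it — only the 7.84 mm² overlap (of its 225.25 mm²) is removed, clipping the outline — 1 connected region. Overall, the cross-section is a single solid region. The nearest boundary edge runs (-5.00, 2.11)→(-2.11, 0.91); distance from the point to it = 0.25 mm. The point is not inside any of the regions above, so it lies outside the cross-section (0.25 mm from the nearest boundary).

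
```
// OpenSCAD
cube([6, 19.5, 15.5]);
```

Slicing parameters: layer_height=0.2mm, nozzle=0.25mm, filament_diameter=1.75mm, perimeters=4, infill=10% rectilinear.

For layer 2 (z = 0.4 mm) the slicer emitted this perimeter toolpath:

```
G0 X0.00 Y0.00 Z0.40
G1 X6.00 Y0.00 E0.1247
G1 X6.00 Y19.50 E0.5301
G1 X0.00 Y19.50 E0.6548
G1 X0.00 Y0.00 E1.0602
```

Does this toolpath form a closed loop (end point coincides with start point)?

yes

Start point (G0): (0.00, 0.00). End point (last G1): the path returns to the start — closed.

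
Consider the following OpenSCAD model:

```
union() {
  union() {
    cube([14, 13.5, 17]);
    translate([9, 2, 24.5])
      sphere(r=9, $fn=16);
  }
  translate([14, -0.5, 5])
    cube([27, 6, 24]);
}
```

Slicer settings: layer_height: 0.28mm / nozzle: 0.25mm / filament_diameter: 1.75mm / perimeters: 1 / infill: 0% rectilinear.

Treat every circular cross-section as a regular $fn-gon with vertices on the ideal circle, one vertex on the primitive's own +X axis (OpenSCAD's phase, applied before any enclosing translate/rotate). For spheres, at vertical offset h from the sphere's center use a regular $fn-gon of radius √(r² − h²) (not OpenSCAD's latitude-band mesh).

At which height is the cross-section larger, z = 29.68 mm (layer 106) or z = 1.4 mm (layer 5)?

layer 5 (z = 1.4 mm)

Layer 106 (z = 29.68): the cube does not reach this height (z outside [0, 17]); the r=9 sphere at (9, 2) slices to a regular 16-gon of circumradius 7.360 (√(r²−h²) with h=5.18 from center) (area = (16/2)·7.360²·sin(360°/16) = 165.83 mm²); Merging all regions: only the r=9 sphere at (9, 2) is present, so the union is just that shape — area = 165.83 mm²; the cube at (14, -0.5) is absent (z outside [5, 29]); Merging all regions: only that combined region is present, so the union is just that shape — area = 165.83 mm². So its area = 165.83 mm². Layer 5 (z = 1.4): the 14×13.5 cube contributes its full rectangle (area 189.00 mm²); the sphere at (9, 2) does not reach this height (|z−center|=23.100 > r=9); Taking the union: only the 14×13.5 cube is present, so the union is just that shape — area = 189.00 mm²; the cube at (14, -0.5) is absent (z outside [5, 29]); Merging all regions: only the result so far is present, so the union is just that shape — area = 189.00 mm². So its area = 189.00 mm². Layer 5 is larger (189.00 vs 165.83 mm²).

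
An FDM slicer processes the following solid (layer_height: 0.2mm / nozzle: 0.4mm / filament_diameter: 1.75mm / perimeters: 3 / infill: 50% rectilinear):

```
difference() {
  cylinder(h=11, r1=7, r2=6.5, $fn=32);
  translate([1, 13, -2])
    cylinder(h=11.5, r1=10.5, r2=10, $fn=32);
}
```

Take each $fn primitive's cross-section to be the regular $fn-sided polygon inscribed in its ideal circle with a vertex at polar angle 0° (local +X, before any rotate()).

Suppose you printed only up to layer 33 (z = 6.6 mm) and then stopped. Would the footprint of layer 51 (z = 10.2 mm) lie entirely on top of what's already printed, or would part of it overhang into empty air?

Compare the two slices. At z = 6.6: the cone contributes a regular 32-gon of circumradius 6.700 (interpolated between r1=7 and r2=6.5 at t=0.600) (area = (32/2)·6.700²·sin(360°/32) = 140.12 mm²); the cone at (1, 13): at t=0.748 of its height the radius interpolates to r₁+(r₂−r₁)t = 10.126, giving a regular 32-gon of that circumradius (area = (32/2)·10.126²·sin(360°/32) = 320.07 mm²); After the difference (first − rest): starting from the cone (140.12 mm²), the cone at (1, 13) partially overlaps it — only the 26.15 mm² overlap (of its 320.07 mm²) is removed, clipping the outline — area = 113.97 mm². At z = 10.2: the cone: at t=0.927 of its height the radius interpolates to r₁+(r₂−r₁)t = 6.536, giving a regular 32-gon of that circumradius (area = (32/2)·6.536²·sin(360°/32) = 133.36 mm²); the cone at (1, 13) does not reach this height (z outside [-2, 9.5]); After the difference (first − rest): none of the subtracted shapes is present at this height, so the cone is unchanged — area = 133.36 mm². Checking containment: at z = 10.2 the cross-section extends beyond the z = 6.6 cross-section by about 24.29 mm².

part overhangs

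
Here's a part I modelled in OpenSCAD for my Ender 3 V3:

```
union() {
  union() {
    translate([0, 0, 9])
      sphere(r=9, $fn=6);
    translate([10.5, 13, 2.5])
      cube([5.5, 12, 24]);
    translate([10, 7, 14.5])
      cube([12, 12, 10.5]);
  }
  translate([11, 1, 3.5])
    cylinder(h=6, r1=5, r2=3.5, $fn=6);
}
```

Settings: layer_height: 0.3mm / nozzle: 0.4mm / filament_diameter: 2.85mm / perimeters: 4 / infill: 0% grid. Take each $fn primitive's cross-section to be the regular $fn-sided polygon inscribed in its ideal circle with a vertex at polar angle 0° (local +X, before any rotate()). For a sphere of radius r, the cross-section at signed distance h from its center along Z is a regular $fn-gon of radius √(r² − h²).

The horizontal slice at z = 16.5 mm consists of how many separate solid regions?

2

At z = 16.5 mm: the r=9 sphere contributes a regular 6-gon of circumradius √(9²−7.5²) = 4.975; the cube at (10.5, 13) (footprint 5.5×12) is included at this height; the 12×12 cube at (10, 7) contributes its full rectangle; Taking the union: the regions partially overlap (shared area 33.00 mm²), so overlapping operands fuse into one piece — 2 connected regions; the cone at (11, 1) is not intersected at this z (z outside [3.5, 9.5]); Taking the union: only the result so far is present, so the union is just that shape — 2 connected regions. The result has 2 disconnected regions.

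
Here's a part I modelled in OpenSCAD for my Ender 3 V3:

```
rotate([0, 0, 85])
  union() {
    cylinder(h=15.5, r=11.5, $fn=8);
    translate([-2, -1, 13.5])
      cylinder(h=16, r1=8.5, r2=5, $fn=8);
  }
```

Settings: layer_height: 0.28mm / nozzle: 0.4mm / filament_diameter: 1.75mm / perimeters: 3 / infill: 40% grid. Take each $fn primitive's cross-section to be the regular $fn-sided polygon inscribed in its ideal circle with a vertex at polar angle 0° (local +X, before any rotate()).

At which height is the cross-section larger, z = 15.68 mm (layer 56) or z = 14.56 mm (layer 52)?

Layer 56 (z = 15.68): the cylinder is absent (z outside [0, 15.5]); the cone at (-2, -1): at t=0.136 of its height the radius interpolates to r₁+(r₂−r₁)t = 8.023, giving a regular 8-gon of that circumradius (area = (8/2)·8.023²·sin(360°/8) = 182.07 mm²); Merging all regions: only the cone at (-2, -1) is present, so the union is just that shape — area = 182.07 mm²; (rotated 85° about Z; rotation is an isometry so areas/perimeters/island counts are preserved). So its area = 182.07 mm². Layer 52 (z = 14.56): the r=11.5 cylinder gives a regular 8-gon of circumradius 11.5 (constant along its height) (area = (8/2)·11.500²·sin(360°/8) = 374.06 mm²); the cone at (-2, -1) (r1=8.5→r2=5) has section circumradius 8.268 here — a regular 8-gon (area = (8/2)·8.268²·sin(360°/8) = 193.36 mm²); Taking the union: the cone at (-2, -1) lies entirely inside the r=11.5 cylinder, so the union is just the r=11.5 cylinder — area = 374.06 mm²; (whole slice rotated 85° about Z — lengths, areas and connectivity unchanged). So its area = 374.06 mm². Layer 52 is larger (374.06 vs 182.07 mm²).

layer 52 (z = 14.56 mm)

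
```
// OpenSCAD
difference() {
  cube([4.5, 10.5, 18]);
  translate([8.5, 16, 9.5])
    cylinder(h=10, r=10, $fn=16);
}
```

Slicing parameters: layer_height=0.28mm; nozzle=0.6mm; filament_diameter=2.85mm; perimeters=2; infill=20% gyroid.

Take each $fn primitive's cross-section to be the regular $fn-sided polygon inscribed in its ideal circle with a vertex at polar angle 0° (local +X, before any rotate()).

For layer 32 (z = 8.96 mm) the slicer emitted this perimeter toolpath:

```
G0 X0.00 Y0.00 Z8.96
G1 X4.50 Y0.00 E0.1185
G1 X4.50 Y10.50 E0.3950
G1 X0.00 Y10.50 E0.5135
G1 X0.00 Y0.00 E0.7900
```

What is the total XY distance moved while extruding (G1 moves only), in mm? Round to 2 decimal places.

30.00 mm

Sum the Euclidean lengths of each G1 segment: total = 30.00 mm.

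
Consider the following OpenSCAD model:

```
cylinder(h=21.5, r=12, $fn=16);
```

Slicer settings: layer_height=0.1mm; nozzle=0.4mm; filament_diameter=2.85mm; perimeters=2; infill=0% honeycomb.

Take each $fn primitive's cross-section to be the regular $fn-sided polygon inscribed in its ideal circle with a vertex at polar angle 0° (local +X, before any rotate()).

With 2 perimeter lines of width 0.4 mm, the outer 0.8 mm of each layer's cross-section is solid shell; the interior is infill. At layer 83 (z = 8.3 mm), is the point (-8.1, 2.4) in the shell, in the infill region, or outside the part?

infill

At z = 8.3 mm: the cylinder: section is a regular 16-gon, circumradius r=12. Overall, the cross-section is a single solid region. The nearest boundary edge runs (-11.09, 4.59)→(-12.00, 0.00); distance from the point to it = 3.36 mm. The point is inside the cross-section and 3.36 mm from the nearest boundary — more than the 0.8 mm shell width (2 × 0.4), so it's in the infill interior.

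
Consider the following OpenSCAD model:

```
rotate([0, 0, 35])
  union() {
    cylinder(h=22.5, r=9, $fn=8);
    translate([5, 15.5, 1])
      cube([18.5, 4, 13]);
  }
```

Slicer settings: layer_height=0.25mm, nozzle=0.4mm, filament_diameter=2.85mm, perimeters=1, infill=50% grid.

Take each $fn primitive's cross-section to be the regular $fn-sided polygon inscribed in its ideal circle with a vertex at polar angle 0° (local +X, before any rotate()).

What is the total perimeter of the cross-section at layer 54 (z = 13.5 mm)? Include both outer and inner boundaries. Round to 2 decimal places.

At z = 13.5 mm: the r=9 cylinder contributes a regular 8-gon of circumradius 9 (perimeter = 2·8·9.000·sin(180°/8) = 55.11 mm); the cube at (5, 15.5) is present — its section is the full 18.5×4 rectangle (perimeter 45.00 mm); Taking the union: the 2 present regions are separate (no shared area or edge), so areas and boundary lengths simply add and each stays a separate island — boundary = 100.11 mm; (whole slice rotated 35° about Z — lengths, areas and connectivity unchanged). Overall, the cross-section has 2 separate islands. Total boundary length (outer) = 100.11 mm.

100.11 mm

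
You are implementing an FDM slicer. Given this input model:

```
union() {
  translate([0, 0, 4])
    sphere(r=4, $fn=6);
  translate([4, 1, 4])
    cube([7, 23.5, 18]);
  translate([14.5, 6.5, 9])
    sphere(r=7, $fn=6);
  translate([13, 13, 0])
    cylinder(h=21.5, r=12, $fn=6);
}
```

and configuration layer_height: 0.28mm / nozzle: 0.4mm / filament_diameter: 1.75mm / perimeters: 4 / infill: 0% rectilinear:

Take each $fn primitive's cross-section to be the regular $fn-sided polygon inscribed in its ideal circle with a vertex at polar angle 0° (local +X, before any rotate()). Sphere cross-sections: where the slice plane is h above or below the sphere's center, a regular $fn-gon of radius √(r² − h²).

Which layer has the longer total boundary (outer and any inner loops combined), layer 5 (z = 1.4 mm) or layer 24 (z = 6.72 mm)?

layer 24 (z = 6.72 mm)

Layer 5 (z = 1.4): the r=4 sphere slices to a regular 6-gon of circumradius 3.040 (√(r²−h²) with h=2.6 from center) (perimeter = 2·6·3.040·sin(180°/6) = 18.24 mm); the cube at (4, 1) does not reach this height (z outside [4, 22]); the sphere at (14.5, 6.5) does not reach this height (|z−center|=7.600 > r=7); the r=12 cylinder at (13, 13) contributes a regular 6-gon of circumradius 12 (perimeter = 2·6·12.000·sin(180°/6) = 72.00 mm); Taking the union: the 2 present regions are separate (no shared area or edge), so areas and boundary lengths simply add and each stays a separate island — boundary = 90.24 mm. So its perimeter = 90.24 mm. Layer 24 (z = 6.72): the r=4 sphere contributes a regular 6-gon of circumradius √(4²−2.72²) = 2.933 (perimeter = 2·6·2.933·sin(180°/6) = 17.60 mm); the 7×23.5 cube at (4, 1) contributes its full rectangle (perimeter 61.00 mm); the r=7 sphere at (14.5, 6.5) contributes a regular 6-gon of circumradius √(7²−2.28²) = 6.618 (perimeter = 2·6·6.618·sin(180°/6) = 39.71 mm); the cylinder at (13, 13): section is a regular 6-gon, circumradius r=12 (perimeter = 2·6·12.000·sin(180°/6) = 72.00 mm); Merging all regions: the regions partially overlap (shared area 230.23 mm²), so the edge portions inside another operand are dropped and the merged outline is re-measured after clipping — boundary = 99.16 mm. So its perimeter = 99.16 mm. Layer 24 is larger (99.16 vs 90.24 mm).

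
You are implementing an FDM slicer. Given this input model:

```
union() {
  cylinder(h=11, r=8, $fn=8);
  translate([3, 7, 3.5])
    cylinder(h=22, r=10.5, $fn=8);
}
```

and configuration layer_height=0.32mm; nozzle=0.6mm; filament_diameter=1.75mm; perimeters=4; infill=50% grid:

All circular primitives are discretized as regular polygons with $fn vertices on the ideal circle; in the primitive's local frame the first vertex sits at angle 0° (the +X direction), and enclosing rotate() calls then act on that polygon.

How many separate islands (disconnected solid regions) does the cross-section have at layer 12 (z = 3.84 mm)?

1

At z = 3.84 mm: the r=8 cylinder contributes a regular 8-gon of circumradius 8; the cylinder at (3, 7): section is a regular 8-gon, circumradius r=10.5; Taking the union: the regions partially overlap (shared area 109.95 mm²), so overlapping operands fuse into one piece — 1 connected region. Overall, the cross-section is a single solid region. Island count = 1.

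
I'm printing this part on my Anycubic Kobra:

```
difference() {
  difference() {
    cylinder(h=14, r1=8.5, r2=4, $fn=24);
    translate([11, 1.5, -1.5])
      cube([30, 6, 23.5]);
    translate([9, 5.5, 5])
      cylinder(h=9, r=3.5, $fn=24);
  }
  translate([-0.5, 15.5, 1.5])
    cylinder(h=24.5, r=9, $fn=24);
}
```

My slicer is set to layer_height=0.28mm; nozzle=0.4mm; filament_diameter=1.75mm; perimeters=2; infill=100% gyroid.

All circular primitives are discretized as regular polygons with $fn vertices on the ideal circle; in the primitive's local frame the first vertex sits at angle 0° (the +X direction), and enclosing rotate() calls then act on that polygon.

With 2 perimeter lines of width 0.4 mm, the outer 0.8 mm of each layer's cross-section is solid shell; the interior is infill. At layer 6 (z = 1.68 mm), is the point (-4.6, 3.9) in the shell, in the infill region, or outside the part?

infill

At z = 1.68 mm: the cone: at t=0.120 of its height the radius interpolates to r₁+(r₂−r₁)t = 7.960, giving a regular 24-gon of that circumradius; the cube at (11, 1.5) (footprint 30×6) is included at this height; the cylinder at (9, 5.5) is absent (z outside [5, 14]); Subtracting the remaining from the first: starting from the cone, the 30×6 cube at (11, 1.5) misses the remaining region (no effect) — 1 connected region; the cylinder at (-0.5, 15.5): section is a regular 24-gon, circumradius r=9; Taking the first minus the rest: starting from that combined region, the r=9 cylinder at (-0.5, 15.5) partially overlaps it — only the 6.02 mm² overlap (of its 251.57 mm²) is removed, clipping the outline — 1 connected region. Overall, the cross-section is a single solid region. The nearest boundary edge runs (-6.89, 3.98)→(-5.63, 5.63); distance from the point to it = 1.87 mm. The point is inside the cross-section and 1.87 mm from the nearest boundary — more than the 0.8 mm shell width (2 × 0.4), so it's in the infill interior.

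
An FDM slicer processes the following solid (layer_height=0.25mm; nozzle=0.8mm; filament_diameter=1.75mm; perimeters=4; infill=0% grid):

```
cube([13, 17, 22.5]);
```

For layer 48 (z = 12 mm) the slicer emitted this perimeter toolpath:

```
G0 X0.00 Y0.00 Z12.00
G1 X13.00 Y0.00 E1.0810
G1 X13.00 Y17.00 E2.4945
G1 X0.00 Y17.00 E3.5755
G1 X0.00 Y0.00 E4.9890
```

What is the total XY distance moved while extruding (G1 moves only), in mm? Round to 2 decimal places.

Sum the Euclidean lengths of each G1 segment: total = 60.00 mm.

60.00 mm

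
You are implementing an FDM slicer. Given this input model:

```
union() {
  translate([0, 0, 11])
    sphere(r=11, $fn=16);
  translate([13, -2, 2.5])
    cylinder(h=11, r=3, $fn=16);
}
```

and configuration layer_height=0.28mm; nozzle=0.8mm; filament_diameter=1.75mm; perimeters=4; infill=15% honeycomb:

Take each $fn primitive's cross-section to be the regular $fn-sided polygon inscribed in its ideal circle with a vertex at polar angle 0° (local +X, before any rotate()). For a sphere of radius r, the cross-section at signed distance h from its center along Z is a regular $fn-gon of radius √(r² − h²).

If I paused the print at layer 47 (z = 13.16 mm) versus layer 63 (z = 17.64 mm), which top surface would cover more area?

Layer 47 (z = 13.16): the r=11 sphere slices to a regular 16-gon of circumradius 10.786 (√(r²−h²) with h=2.16 from center) (area = (16/2)·10.786²·sin(360°/16) = 356.15 mm²); the r=3 cylinder at (13, -2) gives a regular 16-gon of circumradius 3 (constant along its height) (area = (16/2)·3.000²·sin(360°/16) = 27.55 mm²); Taking the union: the regions partially overlap — summed areas 383.71 mm² minus the doubly-counted overlap 0.80 mm² gives 382.91 mm² — area = 382.91 mm². So its area = 382.91 mm². Layer 63 (z = 17.64): the r=11 sphere contributes a regular 16-gon of circumradius √(11²−6.64²) = 8.770 (area = (16/2)·8.770²·sin(360°/16) = 235.46 mm²); the cylinder at (13, -2) is not intersected at this z (z outside [2.5, 13.5]); Taking the union: only the r=11 sphere is present, so the union is just that shape — area = 235.46 mm². So its area = 235.46 mm². Layer 47 is larger (382.91 vs 235.46 mm²).

layer 47 (z = 13.16 mm)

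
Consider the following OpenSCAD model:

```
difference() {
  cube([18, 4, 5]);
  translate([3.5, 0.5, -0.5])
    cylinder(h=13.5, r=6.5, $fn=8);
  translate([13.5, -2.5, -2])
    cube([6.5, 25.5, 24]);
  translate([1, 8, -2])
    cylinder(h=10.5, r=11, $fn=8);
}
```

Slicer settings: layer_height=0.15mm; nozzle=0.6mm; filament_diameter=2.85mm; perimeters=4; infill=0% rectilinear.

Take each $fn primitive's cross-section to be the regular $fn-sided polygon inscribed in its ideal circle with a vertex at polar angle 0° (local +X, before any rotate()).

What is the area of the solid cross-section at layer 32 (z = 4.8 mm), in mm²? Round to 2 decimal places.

At z = 4.8 mm: the cube (footprint 18×4) is included at this height (area 72.00 mm²); the r=6.5 cylinder at (3.5, 0.5) gives a regular 8-gon of circumradius 6.5 (constant along its height) (area = (8/2)·6.500²·sin(360°/8) = 119.50 mm²); the cube at (13.5, -2.5) is present — its section is the full 6.5×25.5 rectangle (area 165.75 mm²); the cylinder at (1, 8): section is a regular 8-gon, circumradius r=11 (area = (8/2)·11.000²·sin(360°/8) = 342.24 mm²); Subtracting the remaining from the first: starting from the 18×4 cube (72.00 mm²), the r=6.5 cylinder at (3.5, 0.5) partially overlaps it — only the 37.41 mm² overlap (of its 119.50 mm²) is removed, clipping the outline; the 6.5×25.5 cube at (13.5, -2.5) partially overlaps it — only the 18.00 mm² overlap (of its 165.75 mm²) is removed, clipping the outline; the r=11 cylinder at (1, 8) partially overlaps it — only the 1.94 mm² overlap (of its 342.24 mm²) is removed, clipping the outline — area = 14.65 mm². Overall, the cross-section is a single solid region. Net area = 14.65 mm².

14.65 mm²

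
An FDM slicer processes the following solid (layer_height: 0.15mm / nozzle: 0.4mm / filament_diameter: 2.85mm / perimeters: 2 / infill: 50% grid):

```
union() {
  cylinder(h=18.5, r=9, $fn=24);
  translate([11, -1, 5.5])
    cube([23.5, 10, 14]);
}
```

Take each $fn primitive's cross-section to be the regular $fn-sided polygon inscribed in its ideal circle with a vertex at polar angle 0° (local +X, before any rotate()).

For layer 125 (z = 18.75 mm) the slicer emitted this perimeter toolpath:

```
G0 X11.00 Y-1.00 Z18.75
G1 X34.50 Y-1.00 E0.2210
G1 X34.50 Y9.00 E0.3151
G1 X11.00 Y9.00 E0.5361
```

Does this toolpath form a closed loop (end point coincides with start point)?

Start point (G0): (11.00, -1.00). End point (last G1): the path does not return to the start — open.

no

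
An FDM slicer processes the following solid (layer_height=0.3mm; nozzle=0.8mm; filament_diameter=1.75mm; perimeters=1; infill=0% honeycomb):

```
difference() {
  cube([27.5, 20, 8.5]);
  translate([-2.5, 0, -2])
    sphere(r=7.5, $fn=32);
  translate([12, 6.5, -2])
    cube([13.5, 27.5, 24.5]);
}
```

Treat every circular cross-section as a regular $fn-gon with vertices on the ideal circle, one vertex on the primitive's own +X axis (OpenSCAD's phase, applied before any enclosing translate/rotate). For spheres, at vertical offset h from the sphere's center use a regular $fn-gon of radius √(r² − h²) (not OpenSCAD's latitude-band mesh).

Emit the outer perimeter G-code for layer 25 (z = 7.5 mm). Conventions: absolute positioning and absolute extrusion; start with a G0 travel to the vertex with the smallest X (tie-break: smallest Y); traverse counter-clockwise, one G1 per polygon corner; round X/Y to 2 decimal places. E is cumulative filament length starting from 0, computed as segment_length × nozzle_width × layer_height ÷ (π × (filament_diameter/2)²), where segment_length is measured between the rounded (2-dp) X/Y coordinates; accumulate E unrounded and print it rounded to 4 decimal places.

At z = 7.5 mm: the cube is present — its section is the full 27.5×20 rectangle; the sphere at (-2.5, 0) is absent (|z−center|=9.500 > r=7.5); the cube at (12, 6.5) is present — its section is the full 13.5×27.5 rectangle; Subtracting the remaining from the first: starting from the 27.5×20 cube, the 13.5×27.5 cube at (12, 6.5) partially overlaps it — only the 182.25 mm² overlap (of its 371.25 mm²) is removed, clipping the outline — 1 connected region. The outline is a single polygon with 8 vertices. Extrusion per mm of travel: 0.8 × 0.3 / (π × 0.875²) = 0.099780. Accumulating E over each segment gives final E = 12.1732.

G0 X0.00 Y0.00 Z7.50
G1 X27.50 Y0.00 E2.7440
G1 X27.50 Y20.00 E4.7396
G1 X25.50 Y20.00 E4.9391
G1 X25.50 Y6.50 E6.2862
G1 X12.00 Y6.50 E7.6332
G1 X12.00 Y20.00 E8.9802
G1 X0.00 Y20.00 E10.1776
G1 X0.00 Y0.00 E12.1732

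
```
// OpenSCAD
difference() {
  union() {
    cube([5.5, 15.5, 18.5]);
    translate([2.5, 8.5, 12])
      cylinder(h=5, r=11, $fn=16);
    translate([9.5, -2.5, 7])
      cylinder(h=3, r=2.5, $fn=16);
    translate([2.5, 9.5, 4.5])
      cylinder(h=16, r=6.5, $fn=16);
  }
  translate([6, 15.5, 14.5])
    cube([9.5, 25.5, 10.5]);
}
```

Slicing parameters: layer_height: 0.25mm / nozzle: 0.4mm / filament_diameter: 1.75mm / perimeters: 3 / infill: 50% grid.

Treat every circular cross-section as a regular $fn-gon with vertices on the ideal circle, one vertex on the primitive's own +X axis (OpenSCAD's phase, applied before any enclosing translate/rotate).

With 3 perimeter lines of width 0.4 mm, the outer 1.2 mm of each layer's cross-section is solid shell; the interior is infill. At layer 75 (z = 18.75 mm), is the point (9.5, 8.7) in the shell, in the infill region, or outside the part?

At z = 18.75 mm: the cube does not reach this height (z outside [0, 18.5]); the cylinder at (2.5, 8.5) is not intersected at this z (z outside [12, 17]); the cylinder at (9.5, -2.5) is absent (z outside [7, 10]); the r=6.5 cylinder at (2.5, 9.5) gives a regular 16-gon of circumradius 6.5 (constant along its height); Merging all regions: only the r=6.5 cylinder at (2.5, 9.5) is present, so the union is just that shape — 1 connected region; the 9.5×25.5 cube at (6, 15.5) contributes its full rectangle; Subtracting the remaining from the first: starting from the result so far, the 9.5×25.5 cube at (6, 15.5) misses the remaining region (no effect) — 1 connected region. Overall, the cross-section is a single solid region. The nearest boundary edge runs (9.00, 9.50)→(8.51, 7.01); distance from the point to it = 0.65 mm. The point is not inside any of the regions above, so it lies outside the cross-section (0.65 mm from the nearest boundary).

outside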